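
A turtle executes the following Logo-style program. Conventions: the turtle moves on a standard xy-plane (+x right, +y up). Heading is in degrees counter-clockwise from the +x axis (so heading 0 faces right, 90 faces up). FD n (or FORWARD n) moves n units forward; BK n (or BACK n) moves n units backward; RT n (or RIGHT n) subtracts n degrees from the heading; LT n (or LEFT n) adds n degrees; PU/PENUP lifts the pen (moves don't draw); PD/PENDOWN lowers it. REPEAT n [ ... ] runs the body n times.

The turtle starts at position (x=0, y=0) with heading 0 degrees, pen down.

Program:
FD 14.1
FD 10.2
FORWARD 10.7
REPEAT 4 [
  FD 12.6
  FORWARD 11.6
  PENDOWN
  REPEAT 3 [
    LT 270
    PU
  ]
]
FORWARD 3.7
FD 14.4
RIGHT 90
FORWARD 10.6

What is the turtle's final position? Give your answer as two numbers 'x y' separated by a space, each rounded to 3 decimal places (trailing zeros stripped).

Executing turtle program step by step:
Start: pos=(0,0), heading=0, pen down
FD 14.1: (0,0) -> (14.1,0) [heading=0, draw]
FD 10.2: (14.1,0) -> (24.3,0) [heading=0, draw]
FD 10.7: (24.3,0) -> (35,0) [heading=0, draw]
REPEAT 4 [
  -- iteration 1/4 --
  FD 12.6: (35,0) -> (47.6,0) [heading=0, draw]
  FD 11.6: (47.6,0) -> (59.2,0) [heading=0, draw]
  PD: pen down
  REPEAT 3 [
    -- iteration 1/3 --
    LT 270: heading 0 -> 270
    PU: pen up
    -- iteration 2/3 --
    LT 270: heading 270 -> 180
    PU: pen up
    -- iteration 3/3 --
    LT 270: heading 180 -> 90
    PU: pen up
  ]
  -- iteration 2/4 --
  FD 12.6: (59.2,0) -> (59.2,12.6) [heading=90, move]
  FD 11.6: (59.2,12.6) -> (59.2,24.2) [heading=90, move]
  PD: pen down
  REPEAT 3 [
    -- iteration 1/3 --
    LT 270: heading 90 -> 0
    PU: pen up
    -- iteration 2/3 --
    LT 270: heading 0 -> 270
    PU: pen up
    -- iteration 3/3 --
    LT 270: heading 270 -> 180
    PU: pen up
  ]
  -- iteration 3/4 --
  FD 12.6: (59.2,24.2) -> (46.6,24.2) [heading=180, move]
  FD 11.6: (46.6,24.2) -> (35,24.2) [heading=180, move]
  PD: pen down
  REPEAT 3 [
    -- iteration 1/3 --
    LT 270: heading 180 -> 90
    PU: pen up
    -- iteration 2/3 --
    LT 270: heading 90 -> 0
    PU: pen up
    -- iteration 3/3 --
    LT 270: heading 0 -> 270
    PU: pen up
  ]
  -- iteration 4/4 --
  FD 12.6: (35,24.2) -> (35,11.6) [heading=270, move]
  FD 11.6: (35,11.6) -> (35,0) [heading=270, move]
  PD: pen down
  REPEAT 3 [
    -- iteration 1/3 --
    LT 270: heading 270 -> 180
    PU: pen up
    -- iteration 2/3 --
    LT 270: heading 180 -> 90
    PU: pen up
    -- iteration 3/3 --
    LT 270: heading 90 -> 0
    PU: pen up
  ]
]
FD 3.7: (35,0) -> (38.7,0) [heading=0, move]
FD 14.4: (38.7,0) -> (53.1,0) [heading=0, move]
RT 90: heading 0 -> 270
FD 10.6: (53.1,0) -> (53.1,-10.6) [heading=270, move]
Final: pos=(53.1,-10.6), heading=270, 5 segment(s) drawn

Answer: 53.1 -10.6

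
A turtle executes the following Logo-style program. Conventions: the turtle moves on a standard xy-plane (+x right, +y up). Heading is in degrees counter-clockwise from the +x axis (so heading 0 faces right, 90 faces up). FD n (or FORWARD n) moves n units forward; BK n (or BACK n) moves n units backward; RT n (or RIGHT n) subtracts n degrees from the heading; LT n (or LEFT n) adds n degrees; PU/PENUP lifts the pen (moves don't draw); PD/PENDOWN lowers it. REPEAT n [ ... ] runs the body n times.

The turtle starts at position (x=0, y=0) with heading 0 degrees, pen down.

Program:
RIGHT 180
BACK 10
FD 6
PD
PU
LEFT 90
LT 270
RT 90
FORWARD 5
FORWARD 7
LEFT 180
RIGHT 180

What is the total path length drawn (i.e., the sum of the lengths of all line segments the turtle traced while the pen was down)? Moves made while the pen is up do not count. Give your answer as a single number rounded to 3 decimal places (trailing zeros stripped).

Answer: 16

Derivation:
Executing turtle program step by step:
Start: pos=(0,0), heading=0, pen down
RT 180: heading 0 -> 180
BK 10: (0,0) -> (10,0) [heading=180, draw]
FD 6: (10,0) -> (4,0) [heading=180, draw]
PD: pen down
PU: pen up
LT 90: heading 180 -> 270
LT 270: heading 270 -> 180
RT 90: heading 180 -> 90
FD 5: (4,0) -> (4,5) [heading=90, move]
FD 7: (4,5) -> (4,12) [heading=90, move]
LT 180: heading 90 -> 270
RT 180: heading 270 -> 90
Final: pos=(4,12), heading=90, 2 segment(s) drawn

Segment lengths:
  seg 1: (0,0) -> (10,0), length = 10
  seg 2: (10,0) -> (4,0), length = 6
Total = 16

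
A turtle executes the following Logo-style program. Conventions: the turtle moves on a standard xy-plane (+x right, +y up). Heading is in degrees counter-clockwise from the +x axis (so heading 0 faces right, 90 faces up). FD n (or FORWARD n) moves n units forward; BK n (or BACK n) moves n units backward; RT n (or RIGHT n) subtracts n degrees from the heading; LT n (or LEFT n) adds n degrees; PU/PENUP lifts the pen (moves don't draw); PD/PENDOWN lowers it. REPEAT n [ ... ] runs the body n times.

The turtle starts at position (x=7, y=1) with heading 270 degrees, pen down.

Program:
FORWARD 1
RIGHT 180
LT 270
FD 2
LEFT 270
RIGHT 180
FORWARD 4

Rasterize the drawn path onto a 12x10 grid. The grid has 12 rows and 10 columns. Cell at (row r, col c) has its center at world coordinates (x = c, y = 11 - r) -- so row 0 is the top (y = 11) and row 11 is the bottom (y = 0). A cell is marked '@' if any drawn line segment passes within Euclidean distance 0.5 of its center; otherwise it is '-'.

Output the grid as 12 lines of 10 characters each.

Answer: ----------
----------
----------
----------
----------
----------
----------
---------@
---------@
---------@
-------@-@
-------@@@

Derivation:
Segment 0: (7,1) -> (7,0)
Segment 1: (7,0) -> (9,-0)
Segment 2: (9,-0) -> (9,4)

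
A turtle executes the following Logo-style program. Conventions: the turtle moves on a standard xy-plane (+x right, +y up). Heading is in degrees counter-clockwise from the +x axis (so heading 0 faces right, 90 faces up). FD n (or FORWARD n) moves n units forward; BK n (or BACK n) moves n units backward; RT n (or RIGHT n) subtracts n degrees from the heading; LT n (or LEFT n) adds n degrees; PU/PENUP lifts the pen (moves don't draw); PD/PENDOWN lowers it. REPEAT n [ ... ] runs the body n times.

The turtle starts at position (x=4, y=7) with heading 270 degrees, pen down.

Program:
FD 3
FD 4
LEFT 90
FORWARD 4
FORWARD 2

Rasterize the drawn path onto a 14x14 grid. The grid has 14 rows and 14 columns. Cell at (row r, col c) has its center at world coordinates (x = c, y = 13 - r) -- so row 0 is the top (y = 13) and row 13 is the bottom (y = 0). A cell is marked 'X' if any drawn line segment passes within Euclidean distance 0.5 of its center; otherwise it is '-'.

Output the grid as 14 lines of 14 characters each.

Answer: --------------
--------------
--------------
--------------
--------------
--------------
----X---------
----X---------
----X---------
----X---------
----X---------
----X---------
----X---------
----XXXXXXX---

Derivation:
Segment 0: (4,7) -> (4,4)
Segment 1: (4,4) -> (4,0)
Segment 2: (4,0) -> (8,-0)
Segment 3: (8,-0) -> (10,-0)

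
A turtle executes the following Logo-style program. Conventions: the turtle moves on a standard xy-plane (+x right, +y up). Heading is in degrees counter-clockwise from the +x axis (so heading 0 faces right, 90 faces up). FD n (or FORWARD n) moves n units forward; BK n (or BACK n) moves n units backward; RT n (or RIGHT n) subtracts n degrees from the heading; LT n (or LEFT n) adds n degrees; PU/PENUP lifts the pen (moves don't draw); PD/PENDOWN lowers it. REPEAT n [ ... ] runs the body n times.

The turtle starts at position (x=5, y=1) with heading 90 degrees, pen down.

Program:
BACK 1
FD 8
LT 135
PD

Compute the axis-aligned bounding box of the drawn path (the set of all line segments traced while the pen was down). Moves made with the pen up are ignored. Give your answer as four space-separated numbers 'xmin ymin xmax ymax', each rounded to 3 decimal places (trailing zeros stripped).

Executing turtle program step by step:
Start: pos=(5,1), heading=90, pen down
BK 1: (5,1) -> (5,0) [heading=90, draw]
FD 8: (5,0) -> (5,8) [heading=90, draw]
LT 135: heading 90 -> 225
PD: pen down
Final: pos=(5,8), heading=225, 2 segment(s) drawn

Segment endpoints: x in {5, 5}, y in {0, 1, 8}
xmin=5, ymin=0, xmax=5, ymax=8

Answer: 5 0 5 8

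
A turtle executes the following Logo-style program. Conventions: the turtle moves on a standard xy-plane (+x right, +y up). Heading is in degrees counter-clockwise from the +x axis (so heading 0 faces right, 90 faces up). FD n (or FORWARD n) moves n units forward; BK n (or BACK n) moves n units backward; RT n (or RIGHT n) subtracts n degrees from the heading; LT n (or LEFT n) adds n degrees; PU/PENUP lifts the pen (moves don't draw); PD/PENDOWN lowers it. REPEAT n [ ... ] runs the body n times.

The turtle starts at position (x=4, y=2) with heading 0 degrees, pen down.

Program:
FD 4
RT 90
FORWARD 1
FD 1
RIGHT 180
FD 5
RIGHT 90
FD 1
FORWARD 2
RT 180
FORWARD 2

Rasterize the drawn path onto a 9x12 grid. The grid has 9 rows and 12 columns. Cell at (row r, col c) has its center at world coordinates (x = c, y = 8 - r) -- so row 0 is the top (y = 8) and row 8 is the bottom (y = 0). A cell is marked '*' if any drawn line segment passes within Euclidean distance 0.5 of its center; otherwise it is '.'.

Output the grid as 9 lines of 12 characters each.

Segment 0: (4,2) -> (8,2)
Segment 1: (8,2) -> (8,1)
Segment 2: (8,1) -> (8,0)
Segment 3: (8,0) -> (8,5)
Segment 4: (8,5) -> (9,5)
Segment 5: (9,5) -> (11,5)
Segment 6: (11,5) -> (9,5)

Answer: ............
............
............
........****
........*...
........*...
....*****...
........*...
........*...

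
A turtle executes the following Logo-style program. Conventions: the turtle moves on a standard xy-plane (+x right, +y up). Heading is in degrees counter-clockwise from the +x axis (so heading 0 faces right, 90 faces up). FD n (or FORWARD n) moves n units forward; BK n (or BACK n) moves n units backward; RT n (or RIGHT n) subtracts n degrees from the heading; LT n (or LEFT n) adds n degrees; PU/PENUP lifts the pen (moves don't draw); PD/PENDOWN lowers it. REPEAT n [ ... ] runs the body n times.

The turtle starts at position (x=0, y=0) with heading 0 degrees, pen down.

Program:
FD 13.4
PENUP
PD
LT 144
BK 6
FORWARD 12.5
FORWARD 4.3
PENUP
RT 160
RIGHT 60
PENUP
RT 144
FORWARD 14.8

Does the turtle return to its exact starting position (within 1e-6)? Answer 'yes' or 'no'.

Executing turtle program step by step:
Start: pos=(0,0), heading=0, pen down
FD 13.4: (0,0) -> (13.4,0) [heading=0, draw]
PU: pen up
PD: pen down
LT 144: heading 0 -> 144
BK 6: (13.4,0) -> (18.254,-3.527) [heading=144, draw]
FD 12.5: (18.254,-3.527) -> (8.141,3.821) [heading=144, draw]
FD 4.3: (8.141,3.821) -> (4.663,6.348) [heading=144, draw]
PU: pen up
RT 160: heading 144 -> 344
RT 60: heading 344 -> 284
PU: pen up
RT 144: heading 284 -> 140
FD 14.8: (4.663,6.348) -> (-6.675,15.861) [heading=140, move]
Final: pos=(-6.675,15.861), heading=140, 4 segment(s) drawn

Start position: (0, 0)
Final position: (-6.675, 15.861)
Distance = 17.209; >= 1e-6 -> NOT closed

Answer: no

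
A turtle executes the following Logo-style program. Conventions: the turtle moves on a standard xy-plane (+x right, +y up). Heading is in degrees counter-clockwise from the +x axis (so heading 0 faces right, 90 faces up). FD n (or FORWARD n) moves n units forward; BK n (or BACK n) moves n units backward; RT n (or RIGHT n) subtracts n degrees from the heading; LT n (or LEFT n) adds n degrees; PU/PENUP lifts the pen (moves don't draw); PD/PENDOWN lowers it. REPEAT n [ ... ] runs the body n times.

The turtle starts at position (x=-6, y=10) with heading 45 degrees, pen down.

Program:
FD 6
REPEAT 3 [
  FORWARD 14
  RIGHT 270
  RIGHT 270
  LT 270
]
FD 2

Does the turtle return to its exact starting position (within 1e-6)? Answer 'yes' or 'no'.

Executing turtle program step by step:
Start: pos=(-6,10), heading=45, pen down
FD 6: (-6,10) -> (-1.757,14.243) [heading=45, draw]
REPEAT 3 [
  -- iteration 1/3 --
  FD 14: (-1.757,14.243) -> (8.142,24.142) [heading=45, draw]
  RT 270: heading 45 -> 135
  RT 270: heading 135 -> 225
  LT 270: heading 225 -> 135
  -- iteration 2/3 --
  FD 14: (8.142,24.142) -> (-1.757,34.042) [heading=135, draw]
  RT 270: heading 135 -> 225
  RT 270: heading 225 -> 315
  LT 270: heading 315 -> 225
  -- iteration 3/3 --
  FD 14: (-1.757,34.042) -> (-11.657,24.142) [heading=225, draw]
  RT 270: heading 225 -> 315
  RT 270: heading 315 -> 45
  LT 270: heading 45 -> 315
]
FD 2: (-11.657,24.142) -> (-10.243,22.728) [heading=315, draw]
Final: pos=(-10.243,22.728), heading=315, 5 segment(s) drawn

Start position: (-6, 10)
Final position: (-10.243, 22.728)
Distance = 13.416; >= 1e-6 -> NOT closed

Answer: no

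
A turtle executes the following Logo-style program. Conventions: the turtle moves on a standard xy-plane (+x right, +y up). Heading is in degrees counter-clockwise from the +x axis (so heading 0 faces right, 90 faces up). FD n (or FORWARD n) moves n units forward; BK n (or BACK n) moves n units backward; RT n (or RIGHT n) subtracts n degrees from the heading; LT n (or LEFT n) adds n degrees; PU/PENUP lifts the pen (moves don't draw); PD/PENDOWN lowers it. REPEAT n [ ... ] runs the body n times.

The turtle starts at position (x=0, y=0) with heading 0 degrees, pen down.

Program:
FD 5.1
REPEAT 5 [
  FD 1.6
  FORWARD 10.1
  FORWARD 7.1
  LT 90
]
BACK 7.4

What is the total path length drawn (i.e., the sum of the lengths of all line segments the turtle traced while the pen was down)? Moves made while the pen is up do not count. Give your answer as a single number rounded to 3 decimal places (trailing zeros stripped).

Answer: 106.5

Derivation:
Executing turtle program step by step:
Start: pos=(0,0), heading=0, pen down
FD 5.1: (0,0) -> (5.1,0) [heading=0, draw]
REPEAT 5 [
  -- iteration 1/5 --
  FD 1.6: (5.1,0) -> (6.7,0) [heading=0, draw]
  FD 10.1: (6.7,0) -> (16.8,0) [heading=0, draw]
  FD 7.1: (16.8,0) -> (23.9,0) [heading=0, draw]
  LT 90: heading 0 -> 90
  -- iteration 2/5 --
  FD 1.6: (23.9,0) -> (23.9,1.6) [heading=90, draw]
  FD 10.1: (23.9,1.6) -> (23.9,11.7) [heading=90, draw]
  FD 7.1: (23.9,11.7) -> (23.9,18.8) [heading=90, draw]
  LT 90: heading 90 -> 180
  -- iteration 3/5 --
  FD 1.6: (23.9,18.8) -> (22.3,18.8) [heading=180, draw]
  FD 10.1: (22.3,18.8) -> (12.2,18.8) [heading=180, draw]
  FD 7.1: (12.2,18.8) -> (5.1,18.8) [heading=180, draw]
  LT 90: heading 180 -> 270
  -- iteration 4/5 --
  FD 1.6: (5.1,18.8) -> (5.1,17.2) [heading=270, draw]
  FD 10.1: (5.1,17.2) -> (5.1,7.1) [heading=270, draw]
  FD 7.1: (5.1,7.1) -> (5.1,0) [heading=270, draw]
  LT 90: heading 270 -> 0
  -- iteration 5/5 --
  FD 1.6: (5.1,0) -> (6.7,0) [heading=0, draw]
  FD 10.1: (6.7,0) -> (16.8,0) [heading=0, draw]
  FD 7.1: (16.8,0) -> (23.9,0) [heading=0, draw]
  LT 90: heading 0 -> 90
]
BK 7.4: (23.9,0) -> (23.9,-7.4) [heading=90, draw]
Final: pos=(23.9,-7.4), heading=90, 17 segment(s) drawn

Segment lengths:
  seg 1: (0,0) -> (5.1,0), length = 5.1
  seg 2: (5.1,0) -> (6.7,0), length = 1.6
  seg 3: (6.7,0) -> (16.8,0), length = 10.1
  seg 4: (16.8,0) -> (23.9,0), length = 7.1
  seg 5: (23.9,0) -> (23.9,1.6), length = 1.6
  seg 6: (23.9,1.6) -> (23.9,11.7), length = 10.1
  seg 7: (23.9,11.7) -> (23.9,18.8), length = 7.1
  seg 8: (23.9,18.8) -> (22.3,18.8), length = 1.6
  seg 9: (22.3,18.8) -> (12.2,18.8), length = 10.1
  seg 10: (12.2,18.8) -> (5.1,18.8), length = 7.1
  seg 11: (5.1,18.8) -> (5.1,17.2), length = 1.6
  seg 12: (5.1,17.2) -> (5.1,7.1), length = 10.1
  seg 13: (5.1,7.1) -> (5.1,0), length = 7.1
  seg 14: (5.1,0) -> (6.7,0), length = 1.6
  seg 15: (6.7,0) -> (16.8,0), length = 10.1
  seg 16: (16.8,0) -> (23.9,0), length = 7.1
  seg 17: (23.9,0) -> (23.9,-7.4), length = 7.4
Total = 106.5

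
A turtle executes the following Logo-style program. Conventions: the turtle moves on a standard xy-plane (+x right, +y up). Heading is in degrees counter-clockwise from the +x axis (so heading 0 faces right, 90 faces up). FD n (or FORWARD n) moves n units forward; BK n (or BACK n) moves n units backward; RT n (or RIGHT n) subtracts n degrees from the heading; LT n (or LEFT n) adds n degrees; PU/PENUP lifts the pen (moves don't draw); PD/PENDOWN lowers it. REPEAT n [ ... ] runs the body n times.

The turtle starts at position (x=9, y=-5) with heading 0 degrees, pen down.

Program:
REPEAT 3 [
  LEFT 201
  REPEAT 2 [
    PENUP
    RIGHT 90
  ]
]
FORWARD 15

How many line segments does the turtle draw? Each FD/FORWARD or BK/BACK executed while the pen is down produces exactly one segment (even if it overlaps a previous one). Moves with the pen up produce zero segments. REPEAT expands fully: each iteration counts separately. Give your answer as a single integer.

Answer: 0

Derivation:
Executing turtle program step by step:
Start: pos=(9,-5), heading=0, pen down
REPEAT 3 [
  -- iteration 1/3 --
  LT 201: heading 0 -> 201
  REPEAT 2 [
    -- iteration 1/2 --
    PU: pen up
    RT 90: heading 201 -> 111
    -- iteration 2/2 --
    PU: pen up
    RT 90: heading 111 -> 21
  ]
  -- iteration 2/3 --
  LT 201: heading 21 -> 222
  REPEAT 2 [
    -- iteration 1/2 --
    PU: pen up
    RT 90: heading 222 -> 132
    -- iteration 2/2 --
    PU: pen up
    RT 90: heading 132 -> 42
  ]
  -- iteration 3/3 --
  LT 201: heading 42 -> 243
  REPEAT 2 [
    -- iteration 1/2 --
    PU: pen up
    RT 90: heading 243 -> 153
    -- iteration 2/2 --
    PU: pen up
    RT 90: heading 153 -> 63
  ]
]
FD 15: (9,-5) -> (15.81,8.365) [heading=63, move]
Final: pos=(15.81,8.365), heading=63, 0 segment(s) drawn
Segments drawn: 0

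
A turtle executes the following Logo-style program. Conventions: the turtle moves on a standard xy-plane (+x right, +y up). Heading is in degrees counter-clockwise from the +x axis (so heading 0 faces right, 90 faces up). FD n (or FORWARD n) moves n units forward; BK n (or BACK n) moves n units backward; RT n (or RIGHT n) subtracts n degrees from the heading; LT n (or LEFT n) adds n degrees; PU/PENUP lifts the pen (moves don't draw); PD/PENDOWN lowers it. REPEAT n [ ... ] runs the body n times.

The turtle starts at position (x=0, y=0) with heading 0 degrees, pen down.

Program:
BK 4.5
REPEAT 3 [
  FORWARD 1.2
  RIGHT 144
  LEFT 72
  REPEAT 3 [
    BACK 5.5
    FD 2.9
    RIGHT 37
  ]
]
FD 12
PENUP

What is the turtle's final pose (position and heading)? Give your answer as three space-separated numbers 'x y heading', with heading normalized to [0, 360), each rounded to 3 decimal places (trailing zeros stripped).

Executing turtle program step by step:
Start: pos=(0,0), heading=0, pen down
BK 4.5: (0,0) -> (-4.5,0) [heading=0, draw]
REPEAT 3 [
  -- iteration 1/3 --
  FD 1.2: (-4.5,0) -> (-3.3,0) [heading=0, draw]
  RT 144: heading 0 -> 216
  LT 72: heading 216 -> 288
  REPEAT 3 [
    -- iteration 1/3 --
    BK 5.5: (-3.3,0) -> (-5,5.231) [heading=288, draw]
    FD 2.9: (-5,5.231) -> (-4.103,2.473) [heading=288, draw]
    RT 37: heading 288 -> 251
    -- iteration 2/3 --
    BK 5.5: (-4.103,2.473) -> (-2.313,7.673) [heading=251, draw]
    FD 2.9: (-2.313,7.673) -> (-3.257,4.931) [heading=251, draw]
    RT 37: heading 251 -> 214
    -- iteration 3/3 --
    BK 5.5: (-3.257,4.931) -> (1.303,8.007) [heading=214, draw]
    FD 2.9: (1.303,8.007) -> (-1.101,6.385) [heading=214, draw]
    RT 37: heading 214 -> 177
  ]
  -- iteration 2/3 --
  FD 1.2: (-1.101,6.385) -> (-2.3,6.448) [heading=177, draw]
  RT 144: heading 177 -> 33
  LT 72: heading 33 -> 105
  REPEAT 3 [
    -- iteration 1/3 --
    BK 5.5: (-2.3,6.448) -> (-0.876,1.135) [heading=105, draw]
    FD 2.9: (-0.876,1.135) -> (-1.627,3.936) [heading=105, draw]
    RT 37: heading 105 -> 68
    -- iteration 2/3 --
    BK 5.5: (-1.627,3.936) -> (-3.687,-1.163) [heading=68, draw]
    FD 2.9: (-3.687,-1.163) -> (-2.601,1.526) [heading=68, draw]
    RT 37: heading 68 -> 31
    -- iteration 3/3 --
    BK 5.5: (-2.601,1.526) -> (-7.315,-1.307) [heading=31, draw]
    FD 2.9: (-7.315,-1.307) -> (-4.83,0.187) [heading=31, draw]
    RT 37: heading 31 -> 354
  ]
  -- iteration 3/3 --
  FD 1.2: (-4.83,0.187) -> (-3.636,0.061) [heading=354, draw]
  RT 144: heading 354 -> 210
  LT 72: heading 210 -> 282
  REPEAT 3 [
    -- iteration 1/3 --
    BK 5.5: (-3.636,0.061) -> (-4.78,5.441) [heading=282, draw]
    FD 2.9: (-4.78,5.441) -> (-4.177,2.604) [heading=282, draw]
    RT 37: heading 282 -> 245
    -- iteration 2/3 --
    BK 5.5: (-4.177,2.604) -> (-1.852,7.589) [heading=245, draw]
    FD 2.9: (-1.852,7.589) -> (-3.078,4.961) [heading=245, draw]
    RT 37: heading 245 -> 208
    -- iteration 3/3 --
    BK 5.5: (-3.078,4.961) -> (1.778,7.543) [heading=208, draw]
    FD 2.9: (1.778,7.543) -> (-0.782,6.181) [heading=208, draw]
    RT 37: heading 208 -> 171
  ]
]
FD 12: (-0.782,6.181) -> (-12.634,8.059) [heading=171, draw]
PU: pen up
Final: pos=(-12.634,8.059), heading=171, 23 segment(s) drawn

Answer: -12.634 8.059 171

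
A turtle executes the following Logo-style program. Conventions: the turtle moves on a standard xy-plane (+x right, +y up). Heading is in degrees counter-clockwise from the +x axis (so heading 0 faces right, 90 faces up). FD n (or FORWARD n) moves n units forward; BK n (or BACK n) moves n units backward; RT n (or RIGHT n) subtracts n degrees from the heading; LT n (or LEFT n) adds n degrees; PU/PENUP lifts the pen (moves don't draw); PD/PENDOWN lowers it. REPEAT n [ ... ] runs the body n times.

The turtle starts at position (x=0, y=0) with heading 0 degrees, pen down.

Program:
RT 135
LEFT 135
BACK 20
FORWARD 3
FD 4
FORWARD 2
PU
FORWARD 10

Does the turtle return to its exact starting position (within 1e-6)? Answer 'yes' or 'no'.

Executing turtle program step by step:
Start: pos=(0,0), heading=0, pen down
RT 135: heading 0 -> 225
LT 135: heading 225 -> 0
BK 20: (0,0) -> (-20,0) [heading=0, draw]
FD 3: (-20,0) -> (-17,0) [heading=0, draw]
FD 4: (-17,0) -> (-13,0) [heading=0, draw]
FD 2: (-13,0) -> (-11,0) [heading=0, draw]
PU: pen up
FD 10: (-11,0) -> (-1,0) [heading=0, move]
Final: pos=(-1,0), heading=0, 4 segment(s) drawn

Start position: (0, 0)
Final position: (-1, 0)
Distance = 1; >= 1e-6 -> NOT closed

Answer: no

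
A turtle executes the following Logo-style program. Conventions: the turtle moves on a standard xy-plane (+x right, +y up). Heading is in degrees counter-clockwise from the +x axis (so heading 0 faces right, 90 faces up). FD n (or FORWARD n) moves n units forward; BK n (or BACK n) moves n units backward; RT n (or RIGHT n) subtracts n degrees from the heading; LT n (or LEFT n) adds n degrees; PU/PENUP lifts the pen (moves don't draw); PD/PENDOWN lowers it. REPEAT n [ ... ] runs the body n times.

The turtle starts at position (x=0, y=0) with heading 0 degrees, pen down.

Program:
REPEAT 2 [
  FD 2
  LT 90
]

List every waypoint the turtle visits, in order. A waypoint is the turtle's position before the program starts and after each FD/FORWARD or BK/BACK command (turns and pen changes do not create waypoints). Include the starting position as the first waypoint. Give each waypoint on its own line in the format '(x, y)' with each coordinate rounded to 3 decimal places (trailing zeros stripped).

Answer: (0, 0)
(2, 0)
(2, 2)

Derivation:
Executing turtle program step by step:
Start: pos=(0,0), heading=0, pen down
REPEAT 2 [
  -- iteration 1/2 --
  FD 2: (0,0) -> (2,0) [heading=0, draw]
  LT 90: heading 0 -> 90
  -- iteration 2/2 --
  FD 2: (2,0) -> (2,2) [heading=90, draw]
  LT 90: heading 90 -> 180
]
Final: pos=(2,2), heading=180, 2 segment(s) drawn
Waypoints (3 total):
(0, 0)
(2, 0)
(2, 2)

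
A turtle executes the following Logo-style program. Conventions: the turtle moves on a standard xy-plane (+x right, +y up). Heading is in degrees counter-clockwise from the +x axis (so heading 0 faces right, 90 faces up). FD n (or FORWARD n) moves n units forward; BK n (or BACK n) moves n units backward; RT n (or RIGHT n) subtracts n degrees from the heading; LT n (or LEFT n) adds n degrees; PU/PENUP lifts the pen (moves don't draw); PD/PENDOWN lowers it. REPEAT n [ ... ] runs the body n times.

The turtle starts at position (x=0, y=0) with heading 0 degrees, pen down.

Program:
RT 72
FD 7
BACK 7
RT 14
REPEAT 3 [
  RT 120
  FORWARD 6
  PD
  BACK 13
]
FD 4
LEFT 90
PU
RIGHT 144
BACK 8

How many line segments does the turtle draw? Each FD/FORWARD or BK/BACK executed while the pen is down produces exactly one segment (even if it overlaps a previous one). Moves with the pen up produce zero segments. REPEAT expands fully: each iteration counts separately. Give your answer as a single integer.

Answer: 9

Derivation:
Executing turtle program step by step:
Start: pos=(0,0), heading=0, pen down
RT 72: heading 0 -> 288
FD 7: (0,0) -> (2.163,-6.657) [heading=288, draw]
BK 7: (2.163,-6.657) -> (0,0) [heading=288, draw]
RT 14: heading 288 -> 274
REPEAT 3 [
  -- iteration 1/3 --
  RT 120: heading 274 -> 154
  FD 6: (0,0) -> (-5.393,2.63) [heading=154, draw]
  PD: pen down
  BK 13: (-5.393,2.63) -> (6.292,-3.069) [heading=154, draw]
  -- iteration 2/3 --
  RT 120: heading 154 -> 34
  FD 6: (6.292,-3.069) -> (11.266,0.287) [heading=34, draw]
  PD: pen down
  BK 13: (11.266,0.287) -> (0.488,-6.983) [heading=34, draw]
  -- iteration 3/3 --
  RT 120: heading 34 -> 274
  FD 6: (0.488,-6.983) -> (0.907,-12.968) [heading=274, draw]
  PD: pen down
  BK 13: (0.907,-12.968) -> (0,0) [heading=274, draw]
]
FD 4: (0,0) -> (0.279,-3.99) [heading=274, draw]
LT 90: heading 274 -> 4
PU: pen up
RT 144: heading 4 -> 220
BK 8: (0.279,-3.99) -> (6.407,1.152) [heading=220, move]
Final: pos=(6.407,1.152), heading=220, 9 segment(s) drawn
Segments drawn: 9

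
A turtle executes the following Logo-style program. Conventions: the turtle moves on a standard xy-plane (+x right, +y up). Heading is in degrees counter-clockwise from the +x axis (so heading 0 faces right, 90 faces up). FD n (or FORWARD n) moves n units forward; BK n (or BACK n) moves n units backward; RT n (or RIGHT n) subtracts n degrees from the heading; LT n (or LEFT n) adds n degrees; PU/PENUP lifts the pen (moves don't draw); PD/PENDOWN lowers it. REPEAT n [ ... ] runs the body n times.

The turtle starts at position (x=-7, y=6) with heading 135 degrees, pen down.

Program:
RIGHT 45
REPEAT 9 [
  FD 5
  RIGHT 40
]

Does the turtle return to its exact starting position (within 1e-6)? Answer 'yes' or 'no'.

Answer: yes

Derivation:
Executing turtle program step by step:
Start: pos=(-7,6), heading=135, pen down
RT 45: heading 135 -> 90
REPEAT 9 [
  -- iteration 1/9 --
  FD 5: (-7,6) -> (-7,11) [heading=90, draw]
  RT 40: heading 90 -> 50
  -- iteration 2/9 --
  FD 5: (-7,11) -> (-3.786,14.83) [heading=50, draw]
  RT 40: heading 50 -> 10
  -- iteration 3/9 --
  FD 5: (-3.786,14.83) -> (1.138,15.698) [heading=10, draw]
  RT 40: heading 10 -> 330
  -- iteration 4/9 --
  FD 5: (1.138,15.698) -> (5.468,13.198) [heading=330, draw]
  RT 40: heading 330 -> 290
  -- iteration 5/9 --
  FD 5: (5.468,13.198) -> (7.178,8.5) [heading=290, draw]
  RT 40: heading 290 -> 250
  -- iteration 6/9 --
  FD 5: (7.178,8.5) -> (5.468,3.802) [heading=250, draw]
  RT 40: heading 250 -> 210
  -- iteration 7/9 --
  FD 5: (5.468,3.802) -> (1.138,1.302) [heading=210, draw]
  RT 40: heading 210 -> 170
  -- iteration 8/9 --
  FD 5: (1.138,1.302) -> (-3.786,2.17) [heading=170, draw]
  RT 40: heading 170 -> 130
  -- iteration 9/9 --
  FD 5: (-3.786,2.17) -> (-7,6) [heading=130, draw]
  RT 40: heading 130 -> 90
]
Final: pos=(-7,6), heading=90, 9 segment(s) drawn

Start position: (-7, 6)
Final position: (-7, 6)
Distance = 0; < 1e-6 -> CLOSED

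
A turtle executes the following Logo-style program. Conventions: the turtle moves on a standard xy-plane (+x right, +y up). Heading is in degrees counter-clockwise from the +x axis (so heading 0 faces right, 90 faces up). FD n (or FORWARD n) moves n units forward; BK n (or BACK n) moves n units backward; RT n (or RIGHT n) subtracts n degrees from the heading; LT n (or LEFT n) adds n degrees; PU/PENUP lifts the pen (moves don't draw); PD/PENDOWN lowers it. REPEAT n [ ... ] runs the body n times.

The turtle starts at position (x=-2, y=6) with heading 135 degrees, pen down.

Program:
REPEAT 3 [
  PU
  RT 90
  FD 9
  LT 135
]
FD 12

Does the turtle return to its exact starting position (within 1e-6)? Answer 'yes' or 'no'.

Executing turtle program step by step:
Start: pos=(-2,6), heading=135, pen down
REPEAT 3 [
  -- iteration 1/3 --
  PU: pen up
  RT 90: heading 135 -> 45
  FD 9: (-2,6) -> (4.364,12.364) [heading=45, move]
  LT 135: heading 45 -> 180
  -- iteration 2/3 --
  PU: pen up
  RT 90: heading 180 -> 90
  FD 9: (4.364,12.364) -> (4.364,21.364) [heading=90, move]
  LT 135: heading 90 -> 225
  -- iteration 3/3 --
  PU: pen up
  RT 90: heading 225 -> 135
  FD 9: (4.364,21.364) -> (-2,27.728) [heading=135, move]
  LT 135: heading 135 -> 270
]
FD 12: (-2,27.728) -> (-2,15.728) [heading=270, move]
Final: pos=(-2,15.728), heading=270, 0 segment(s) drawn

Start position: (-2, 6)
Final position: (-2, 15.728)
Distance = 9.728; >= 1e-6 -> NOT closed

Answer: no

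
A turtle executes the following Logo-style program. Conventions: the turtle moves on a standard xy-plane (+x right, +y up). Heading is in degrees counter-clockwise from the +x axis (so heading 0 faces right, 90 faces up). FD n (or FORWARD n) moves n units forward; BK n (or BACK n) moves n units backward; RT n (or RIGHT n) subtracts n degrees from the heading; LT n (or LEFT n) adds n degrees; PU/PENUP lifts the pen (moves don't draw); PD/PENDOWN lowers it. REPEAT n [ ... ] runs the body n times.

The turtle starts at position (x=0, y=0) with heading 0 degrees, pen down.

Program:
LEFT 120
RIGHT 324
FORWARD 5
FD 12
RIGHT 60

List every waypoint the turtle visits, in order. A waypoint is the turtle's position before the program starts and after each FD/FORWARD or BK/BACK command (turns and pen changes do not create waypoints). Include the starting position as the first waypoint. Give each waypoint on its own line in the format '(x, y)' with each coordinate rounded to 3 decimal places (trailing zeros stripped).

Answer: (0, 0)
(-4.568, 2.034)
(-15.53, 6.915)

Derivation:
Executing turtle program step by step:
Start: pos=(0,0), heading=0, pen down
LT 120: heading 0 -> 120
RT 324: heading 120 -> 156
FD 5: (0,0) -> (-4.568,2.034) [heading=156, draw]
FD 12: (-4.568,2.034) -> (-15.53,6.915) [heading=156, draw]
RT 60: heading 156 -> 96
Final: pos=(-15.53,6.915), heading=96, 2 segment(s) drawn
Waypoints (3 total):
(0, 0)
(-4.568, 2.034)
(-15.53, 6.915)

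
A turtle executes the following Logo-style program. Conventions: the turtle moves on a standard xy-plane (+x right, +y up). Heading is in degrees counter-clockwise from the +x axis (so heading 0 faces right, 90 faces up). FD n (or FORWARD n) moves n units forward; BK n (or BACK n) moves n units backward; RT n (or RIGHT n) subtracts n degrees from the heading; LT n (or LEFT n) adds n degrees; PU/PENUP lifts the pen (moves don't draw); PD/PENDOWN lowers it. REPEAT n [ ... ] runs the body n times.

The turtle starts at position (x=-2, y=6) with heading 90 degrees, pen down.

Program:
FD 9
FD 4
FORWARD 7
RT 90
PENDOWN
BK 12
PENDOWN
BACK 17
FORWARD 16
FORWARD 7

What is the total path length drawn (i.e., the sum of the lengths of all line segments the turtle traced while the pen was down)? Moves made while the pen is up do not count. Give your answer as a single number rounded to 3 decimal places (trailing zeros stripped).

Executing turtle program step by step:
Start: pos=(-2,6), heading=90, pen down
FD 9: (-2,6) -> (-2,15) [heading=90, draw]
FD 4: (-2,15) -> (-2,19) [heading=90, draw]
FD 7: (-2,19) -> (-2,26) [heading=90, draw]
RT 90: heading 90 -> 0
PD: pen down
BK 12: (-2,26) -> (-14,26) [heading=0, draw]
PD: pen down
BK 17: (-14,26) -> (-31,26) [heading=0, draw]
FD 16: (-31,26) -> (-15,26) [heading=0, draw]
FD 7: (-15,26) -> (-8,26) [heading=0, draw]
Final: pos=(-8,26), heading=0, 7 segment(s) drawn

Segment lengths:
  seg 1: (-2,6) -> (-2,15), length = 9
  seg 2: (-2,15) -> (-2,19), length = 4
  seg 3: (-2,19) -> (-2,26), length = 7
  seg 4: (-2,26) -> (-14,26), length = 12
  seg 5: (-14,26) -> (-31,26), length = 17
  seg 6: (-31,26) -> (-15,26), length = 16
  seg 7: (-15,26) -> (-8,26), length = 7
Total = 72

Answer: 72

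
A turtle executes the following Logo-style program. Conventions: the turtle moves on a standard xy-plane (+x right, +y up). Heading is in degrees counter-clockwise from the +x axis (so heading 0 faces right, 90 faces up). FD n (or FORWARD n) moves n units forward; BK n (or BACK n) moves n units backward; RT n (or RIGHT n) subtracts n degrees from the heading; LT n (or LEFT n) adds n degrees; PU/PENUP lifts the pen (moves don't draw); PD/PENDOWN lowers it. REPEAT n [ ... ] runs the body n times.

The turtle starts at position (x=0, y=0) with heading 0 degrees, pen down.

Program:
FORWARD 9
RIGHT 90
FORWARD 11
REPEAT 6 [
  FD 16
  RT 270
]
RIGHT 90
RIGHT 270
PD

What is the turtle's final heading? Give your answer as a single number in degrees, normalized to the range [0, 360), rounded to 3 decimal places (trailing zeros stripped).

Answer: 90

Derivation:
Executing turtle program step by step:
Start: pos=(0,0), heading=0, pen down
FD 9: (0,0) -> (9,0) [heading=0, draw]
RT 90: heading 0 -> 270
FD 11: (9,0) -> (9,-11) [heading=270, draw]
REPEAT 6 [
  -- iteration 1/6 --
  FD 16: (9,-11) -> (9,-27) [heading=270, draw]
  RT 270: heading 270 -> 0
  -- iteration 2/6 --
  FD 16: (9,-27) -> (25,-27) [heading=0, draw]
  RT 270: heading 0 -> 90
  -- iteration 3/6 --
  FD 16: (25,-27) -> (25,-11) [heading=90, draw]
  RT 270: heading 90 -> 180
  -- iteration 4/6 --
  FD 16: (25,-11) -> (9,-11) [heading=180, draw]
  RT 270: heading 180 -> 270
  -- iteration 5/6 --
  FD 16: (9,-11) -> (9,-27) [heading=270, draw]
  RT 270: heading 270 -> 0
  -- iteration 6/6 --
  FD 16: (9,-27) -> (25,-27) [heading=0, draw]
  RT 270: heading 0 -> 90
]
RT 90: heading 90 -> 0
RT 270: heading 0 -> 90
PD: pen down
Final: pos=(25,-27), heading=90, 8 segment(s) drawn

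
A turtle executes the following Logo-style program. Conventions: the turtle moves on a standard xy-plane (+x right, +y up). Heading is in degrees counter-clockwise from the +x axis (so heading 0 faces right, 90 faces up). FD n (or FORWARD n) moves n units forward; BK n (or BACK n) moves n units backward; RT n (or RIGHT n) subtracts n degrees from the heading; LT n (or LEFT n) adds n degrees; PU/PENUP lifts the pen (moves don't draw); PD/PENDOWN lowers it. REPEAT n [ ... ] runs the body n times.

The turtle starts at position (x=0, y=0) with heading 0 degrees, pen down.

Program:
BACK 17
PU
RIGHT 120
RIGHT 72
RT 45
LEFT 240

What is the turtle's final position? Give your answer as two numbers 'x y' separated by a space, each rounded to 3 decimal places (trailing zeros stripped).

Executing turtle program step by step:
Start: pos=(0,0), heading=0, pen down
BK 17: (0,0) -> (-17,0) [heading=0, draw]
PU: pen up
RT 120: heading 0 -> 240
RT 72: heading 240 -> 168
RT 45: heading 168 -> 123
LT 240: heading 123 -> 3
Final: pos=(-17,0), heading=3, 1 segment(s) drawn

Answer: -17 0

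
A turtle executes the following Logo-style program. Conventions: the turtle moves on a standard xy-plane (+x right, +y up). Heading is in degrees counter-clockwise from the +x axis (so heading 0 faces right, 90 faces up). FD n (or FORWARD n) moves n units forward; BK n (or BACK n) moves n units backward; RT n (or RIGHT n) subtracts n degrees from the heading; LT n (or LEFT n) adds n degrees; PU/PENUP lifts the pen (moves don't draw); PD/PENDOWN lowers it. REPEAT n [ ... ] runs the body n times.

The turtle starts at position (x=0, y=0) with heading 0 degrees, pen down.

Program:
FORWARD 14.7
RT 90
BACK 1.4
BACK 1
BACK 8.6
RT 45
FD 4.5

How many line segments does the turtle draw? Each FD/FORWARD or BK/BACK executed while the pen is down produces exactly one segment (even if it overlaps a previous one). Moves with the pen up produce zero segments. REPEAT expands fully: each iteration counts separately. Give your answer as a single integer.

Answer: 5

Derivation:
Executing turtle program step by step:
Start: pos=(0,0), heading=0, pen down
FD 14.7: (0,0) -> (14.7,0) [heading=0, draw]
RT 90: heading 0 -> 270
BK 1.4: (14.7,0) -> (14.7,1.4) [heading=270, draw]
BK 1: (14.7,1.4) -> (14.7,2.4) [heading=270, draw]
BK 8.6: (14.7,2.4) -> (14.7,11) [heading=270, draw]
RT 45: heading 270 -> 225
FD 4.5: (14.7,11) -> (11.518,7.818) [heading=225, draw]
Final: pos=(11.518,7.818), heading=225, 5 segment(s) drawn
Segments drawn: 5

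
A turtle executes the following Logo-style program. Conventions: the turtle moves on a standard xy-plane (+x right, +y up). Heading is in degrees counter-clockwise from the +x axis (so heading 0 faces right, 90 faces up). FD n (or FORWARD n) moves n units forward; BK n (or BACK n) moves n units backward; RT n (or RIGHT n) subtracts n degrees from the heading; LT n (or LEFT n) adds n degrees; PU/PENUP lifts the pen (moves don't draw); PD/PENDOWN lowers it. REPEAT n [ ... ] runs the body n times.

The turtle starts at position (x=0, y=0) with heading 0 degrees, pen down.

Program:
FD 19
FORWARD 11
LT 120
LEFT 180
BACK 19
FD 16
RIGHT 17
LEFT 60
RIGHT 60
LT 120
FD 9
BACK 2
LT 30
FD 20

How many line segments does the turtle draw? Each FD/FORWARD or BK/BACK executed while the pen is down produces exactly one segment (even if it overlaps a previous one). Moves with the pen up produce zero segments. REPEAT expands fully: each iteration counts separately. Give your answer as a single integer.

Answer: 7

Derivation:
Executing turtle program step by step:
Start: pos=(0,0), heading=0, pen down
FD 19: (0,0) -> (19,0) [heading=0, draw]
FD 11: (19,0) -> (30,0) [heading=0, draw]
LT 120: heading 0 -> 120
LT 180: heading 120 -> 300
BK 19: (30,0) -> (20.5,16.454) [heading=300, draw]
FD 16: (20.5,16.454) -> (28.5,2.598) [heading=300, draw]
RT 17: heading 300 -> 283
LT 60: heading 283 -> 343
RT 60: heading 343 -> 283
LT 120: heading 283 -> 43
FD 9: (28.5,2.598) -> (35.082,8.736) [heading=43, draw]
BK 2: (35.082,8.736) -> (33.619,7.372) [heading=43, draw]
LT 30: heading 43 -> 73
FD 20: (33.619,7.372) -> (39.467,26.498) [heading=73, draw]
Final: pos=(39.467,26.498), heading=73, 7 segment(s) drawn
Segments drawn: 7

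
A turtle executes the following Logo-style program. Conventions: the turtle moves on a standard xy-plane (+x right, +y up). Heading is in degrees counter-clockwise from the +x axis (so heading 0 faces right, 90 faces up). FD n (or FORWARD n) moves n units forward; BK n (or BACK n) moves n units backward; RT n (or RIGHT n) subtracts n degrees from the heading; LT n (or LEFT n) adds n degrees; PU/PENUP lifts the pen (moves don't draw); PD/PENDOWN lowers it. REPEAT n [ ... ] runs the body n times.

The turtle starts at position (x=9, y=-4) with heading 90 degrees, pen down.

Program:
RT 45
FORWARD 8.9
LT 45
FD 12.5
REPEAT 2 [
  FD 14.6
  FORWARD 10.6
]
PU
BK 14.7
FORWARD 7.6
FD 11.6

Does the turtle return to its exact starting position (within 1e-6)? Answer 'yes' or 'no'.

Answer: no

Derivation:
Executing turtle program step by step:
Start: pos=(9,-4), heading=90, pen down
RT 45: heading 90 -> 45
FD 8.9: (9,-4) -> (15.293,2.293) [heading=45, draw]
LT 45: heading 45 -> 90
FD 12.5: (15.293,2.293) -> (15.293,14.793) [heading=90, draw]
REPEAT 2 [
  -- iteration 1/2 --
  FD 14.6: (15.293,14.793) -> (15.293,29.393) [heading=90, draw]
  FD 10.6: (15.293,29.393) -> (15.293,39.993) [heading=90, draw]
  -- iteration 2/2 --
  FD 14.6: (15.293,39.993) -> (15.293,54.593) [heading=90, draw]
  FD 10.6: (15.293,54.593) -> (15.293,65.193) [heading=90, draw]
]
PU: pen up
BK 14.7: (15.293,65.193) -> (15.293,50.493) [heading=90, move]
FD 7.6: (15.293,50.493) -> (15.293,58.093) [heading=90, move]
FD 11.6: (15.293,58.093) -> (15.293,69.693) [heading=90, move]
Final: pos=(15.293,69.693), heading=90, 6 segment(s) drawn

Start position: (9, -4)
Final position: (15.293, 69.693)
Distance = 73.961; >= 1e-6 -> NOT closed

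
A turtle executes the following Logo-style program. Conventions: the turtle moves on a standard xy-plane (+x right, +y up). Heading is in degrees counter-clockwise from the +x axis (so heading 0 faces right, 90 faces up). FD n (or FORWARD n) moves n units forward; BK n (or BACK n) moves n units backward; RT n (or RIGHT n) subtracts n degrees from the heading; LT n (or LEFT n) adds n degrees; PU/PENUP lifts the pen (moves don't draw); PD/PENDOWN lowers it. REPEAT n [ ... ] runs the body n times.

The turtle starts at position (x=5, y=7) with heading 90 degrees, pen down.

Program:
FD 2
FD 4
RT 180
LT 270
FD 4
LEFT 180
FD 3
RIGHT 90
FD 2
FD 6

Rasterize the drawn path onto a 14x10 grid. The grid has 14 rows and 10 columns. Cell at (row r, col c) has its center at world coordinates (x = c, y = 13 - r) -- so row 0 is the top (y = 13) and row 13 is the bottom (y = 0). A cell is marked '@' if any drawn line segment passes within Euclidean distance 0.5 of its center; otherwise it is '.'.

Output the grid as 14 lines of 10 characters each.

Answer: .@@@@@....
....@@....
....@@....
....@@....
....@@....
....@@....
....@@....
....@.....
....@.....
..........
..........
..........
..........
..........

Derivation:
Segment 0: (5,7) -> (5,9)
Segment 1: (5,9) -> (5,13)
Segment 2: (5,13) -> (1,13)
Segment 3: (1,13) -> (4,13)
Segment 4: (4,13) -> (4,11)
Segment 5: (4,11) -> (4,5)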